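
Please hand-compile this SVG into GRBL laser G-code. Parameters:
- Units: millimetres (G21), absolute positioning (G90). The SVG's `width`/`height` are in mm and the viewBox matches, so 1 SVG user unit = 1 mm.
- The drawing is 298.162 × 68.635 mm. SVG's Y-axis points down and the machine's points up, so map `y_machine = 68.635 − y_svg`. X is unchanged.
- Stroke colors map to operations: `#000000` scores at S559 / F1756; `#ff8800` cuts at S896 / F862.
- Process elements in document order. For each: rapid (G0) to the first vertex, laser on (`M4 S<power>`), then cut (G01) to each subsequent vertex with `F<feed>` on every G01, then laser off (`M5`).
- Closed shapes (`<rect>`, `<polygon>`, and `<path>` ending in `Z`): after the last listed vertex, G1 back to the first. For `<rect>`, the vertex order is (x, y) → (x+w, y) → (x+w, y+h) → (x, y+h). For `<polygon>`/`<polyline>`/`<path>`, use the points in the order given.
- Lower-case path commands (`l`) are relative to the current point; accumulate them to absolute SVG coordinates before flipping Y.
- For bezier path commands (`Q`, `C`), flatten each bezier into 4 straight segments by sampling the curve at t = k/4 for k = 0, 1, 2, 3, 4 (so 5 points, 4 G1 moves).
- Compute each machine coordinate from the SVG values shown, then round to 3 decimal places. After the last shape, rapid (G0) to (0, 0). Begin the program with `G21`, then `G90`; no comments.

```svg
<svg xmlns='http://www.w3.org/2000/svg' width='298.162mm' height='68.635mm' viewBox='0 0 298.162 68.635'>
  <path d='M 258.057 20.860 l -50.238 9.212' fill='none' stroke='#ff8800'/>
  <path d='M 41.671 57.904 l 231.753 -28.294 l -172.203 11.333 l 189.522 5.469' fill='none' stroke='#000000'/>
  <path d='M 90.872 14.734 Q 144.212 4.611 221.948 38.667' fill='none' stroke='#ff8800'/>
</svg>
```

viewBox `0 0 298.162 68.635` with mm width/height → 1 unit = 1 mm. Flip: y_m = 68.635 − y_svg.

**Shape 1** — `<path>` line segment, stroke `#ff8800` → cut (S896, F862). Machine vertices: (258.057,47.775) → (207.819,38.563). Open path.

**Shape 2** — `<path>` open polyline, stroke `#000000` → score (S559, F1756). Machine vertices: (41.671,10.731) → (273.424,39.025) → (101.221,27.692) → (290.743,22.223). Open path.

**Shape 3** — `<path>` quadratic bezier, stroke `#ff8800` → cut (S896, F862). Control points (SVG): P0=(90.872,14.734), P1=(144.212,4.611), P2=(221.948,38.667); sampled at t=k/4. Machine vertices: (90.872,53.901) → (119.067,56.201) → (150.311,52.979) → (184.605,44.235) → (221.948,29.968). Open path.

G21
G90
G0 X258.057 Y47.775
M4 S896
G01 X207.819 Y38.563 F862
M5
G0 X41.671 Y10.731
M4 S559
G01 X273.424 Y39.025 F1756
G01 X101.221 Y27.692 F1756
G01 X290.743 Y22.223 F1756
M5
G0 X90.872 Y53.901
M4 S896
G01 X119.067 Y56.201 F862
G01 X150.311 Y52.979 F862
G01 X184.605 Y44.235 F862
G01 X221.948 Y29.968 F862
M5
G0 X0.000 Y0.000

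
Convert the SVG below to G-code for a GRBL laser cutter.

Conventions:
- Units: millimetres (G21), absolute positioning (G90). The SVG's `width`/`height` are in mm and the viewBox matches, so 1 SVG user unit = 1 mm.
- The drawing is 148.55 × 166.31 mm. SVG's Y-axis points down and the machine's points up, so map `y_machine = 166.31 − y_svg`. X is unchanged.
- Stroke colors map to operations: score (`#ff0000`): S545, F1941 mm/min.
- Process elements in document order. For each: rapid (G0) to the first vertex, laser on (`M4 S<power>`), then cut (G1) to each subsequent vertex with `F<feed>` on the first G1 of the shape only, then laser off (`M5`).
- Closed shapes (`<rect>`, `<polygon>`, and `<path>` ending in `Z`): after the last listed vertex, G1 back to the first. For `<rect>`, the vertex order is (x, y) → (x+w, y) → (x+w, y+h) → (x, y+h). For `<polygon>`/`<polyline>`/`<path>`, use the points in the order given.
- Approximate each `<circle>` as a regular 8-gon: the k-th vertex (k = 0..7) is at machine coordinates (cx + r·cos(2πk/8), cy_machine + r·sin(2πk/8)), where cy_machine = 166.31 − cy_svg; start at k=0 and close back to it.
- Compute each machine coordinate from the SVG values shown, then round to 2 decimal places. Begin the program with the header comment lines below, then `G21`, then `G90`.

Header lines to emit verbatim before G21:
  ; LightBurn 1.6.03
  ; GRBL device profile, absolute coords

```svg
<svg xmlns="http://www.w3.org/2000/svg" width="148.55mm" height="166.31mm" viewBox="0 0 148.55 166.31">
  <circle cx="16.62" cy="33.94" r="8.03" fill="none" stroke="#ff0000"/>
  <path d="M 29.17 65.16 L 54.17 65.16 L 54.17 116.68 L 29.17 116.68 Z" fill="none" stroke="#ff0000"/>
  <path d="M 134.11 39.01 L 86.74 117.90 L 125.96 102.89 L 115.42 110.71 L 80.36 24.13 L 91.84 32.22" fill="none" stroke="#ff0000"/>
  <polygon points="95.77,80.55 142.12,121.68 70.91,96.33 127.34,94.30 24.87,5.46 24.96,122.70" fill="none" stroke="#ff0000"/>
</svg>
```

1 u = 1 mm; y_m = 166.31 − y.

[1] `<circle>` circle, #ff0000→score S545 F1941: (24.65,132.37) → (22.30,138.05) → (16.62,140.40) → (10.94,138.05) → (8.59,132.37) → (10.94,126.69) → (16.62,124.34) → (22.30,126.69) → (24.65,132.37) (closed)

[2] `<path>` rectangle, #ff0000→score S545 F1941: (29.17,101.15) → (54.17,101.15) → (54.17,49.63) → (29.17,49.63) → (29.17,101.15) (closed)

[3] `<path>` open polyline, #ff0000→score S545 F1941: (134.11,127.30) → (86.74,48.41) → (125.96,63.42) → (115.42,55.60) → (80.36,142.18) → (91.84,134.09)

[4] `<polygon>` closed polygon, #ff0000→score S545 F1941: (95.77,85.76) → (142.12,44.63) → (70.91,69.98) → (127.34,72.01) → (24.87,160.85) → (24.96,43.61) → (95.77,85.76) (closed)

; LightBurn 1.6.03
; GRBL device profile, absolute coords
G21
G90
G0 X24.65 Y132.37
M4 S545
G1 X22.30 Y138.05 F1941
G1 X16.62 Y140.40
G1 X10.94 Y138.05
G1 X8.59 Y132.37
G1 X10.94 Y126.69
G1 X16.62 Y124.34
G1 X22.30 Y126.69
G1 X24.65 Y132.37
M5
G0 X29.17 Y101.15
M4 S545
G1 X54.17 Y101.15 F1941
G1 X54.17 Y49.63
G1 X29.17 Y49.63
G1 X29.17 Y101.15
M5
G0 X134.11 Y127.30
M4 S545
G1 X86.74 Y48.41 F1941
G1 X125.96 Y63.42
G1 X115.42 Y55.60
G1 X80.36 Y142.18
G1 X91.84 Y134.09
M5
G0 X95.77 Y85.76
M4 S545
G1 X142.12 Y44.63 F1941
G1 X70.91 Y69.98
G1 X127.34 Y72.01
G1 X24.87 Y160.85
G1 X24.96 Y43.61
G1 X95.77 Y85.76
M5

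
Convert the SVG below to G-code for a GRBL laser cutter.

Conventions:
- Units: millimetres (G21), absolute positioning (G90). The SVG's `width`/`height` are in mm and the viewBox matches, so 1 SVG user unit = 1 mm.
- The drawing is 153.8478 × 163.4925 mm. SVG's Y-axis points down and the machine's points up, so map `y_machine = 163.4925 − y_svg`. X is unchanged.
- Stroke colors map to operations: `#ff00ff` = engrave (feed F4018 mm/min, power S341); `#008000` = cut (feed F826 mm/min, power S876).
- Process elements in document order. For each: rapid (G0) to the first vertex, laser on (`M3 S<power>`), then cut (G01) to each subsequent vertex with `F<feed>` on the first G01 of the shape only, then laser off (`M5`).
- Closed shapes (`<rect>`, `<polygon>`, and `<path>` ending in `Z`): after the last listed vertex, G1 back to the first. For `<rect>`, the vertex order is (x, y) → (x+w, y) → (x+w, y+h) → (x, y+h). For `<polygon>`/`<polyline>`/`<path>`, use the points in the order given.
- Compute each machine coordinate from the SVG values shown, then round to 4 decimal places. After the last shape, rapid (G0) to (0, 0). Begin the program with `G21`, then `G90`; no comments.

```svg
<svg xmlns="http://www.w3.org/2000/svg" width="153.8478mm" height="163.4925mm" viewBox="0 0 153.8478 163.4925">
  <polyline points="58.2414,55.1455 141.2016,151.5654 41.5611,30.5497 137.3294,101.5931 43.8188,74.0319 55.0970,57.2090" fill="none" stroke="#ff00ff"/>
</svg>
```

G21
G90
G0 X58.2414 Y108.3470
M3 S341
G01 X141.2016 Y11.9271 F4018
G01 X41.5611 Y132.9428
G01 X137.3294 Y61.8994
G01 X43.8188 Y89.4606
G01 X55.0970 Y106.2835
M5
G0 X0.0000 Y0.0000

1 u = 1 mm; y_m = 163.4925 − y.

[1] `<polyline>` open polyline, #ff00ff→engrave S341 F4018: (58.2414,108.3470) → (141.2016,11.9271) → (41.5611,132.9428) → (137.3294,61.8994) → (43.8188,89.4606) → (55.0970,106.2835)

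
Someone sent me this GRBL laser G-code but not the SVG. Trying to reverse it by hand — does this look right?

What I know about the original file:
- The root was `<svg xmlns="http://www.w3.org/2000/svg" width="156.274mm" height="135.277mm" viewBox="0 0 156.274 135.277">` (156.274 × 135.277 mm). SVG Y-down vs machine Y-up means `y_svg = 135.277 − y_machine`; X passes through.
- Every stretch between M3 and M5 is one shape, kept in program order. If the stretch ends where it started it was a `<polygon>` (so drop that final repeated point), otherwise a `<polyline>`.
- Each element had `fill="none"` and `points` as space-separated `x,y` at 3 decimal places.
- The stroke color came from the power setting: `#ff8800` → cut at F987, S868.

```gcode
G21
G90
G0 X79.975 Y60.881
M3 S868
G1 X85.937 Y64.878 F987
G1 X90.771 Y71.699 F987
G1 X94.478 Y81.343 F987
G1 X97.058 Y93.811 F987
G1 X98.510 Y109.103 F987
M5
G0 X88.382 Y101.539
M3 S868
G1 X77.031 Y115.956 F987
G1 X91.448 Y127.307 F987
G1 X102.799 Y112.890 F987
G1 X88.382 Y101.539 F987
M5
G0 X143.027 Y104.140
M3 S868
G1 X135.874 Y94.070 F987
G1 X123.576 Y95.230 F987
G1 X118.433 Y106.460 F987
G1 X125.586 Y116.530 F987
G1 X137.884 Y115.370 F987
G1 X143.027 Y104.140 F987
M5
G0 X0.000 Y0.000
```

<svg xmlns="http://www.w3.org/2000/svg" width="156.274mm" height="135.277mm" viewBox="0 0 156.274 135.277">
  <polyline points="79.975,74.396 85.937,70.399 90.771,63.578 94.478,53.934 97.058,41.466 98.510,26.174" fill="none" stroke="#ff8800"/>
  <polygon points="88.382,33.738 77.031,19.321 91.448,7.970 102.799,22.387" fill="none" stroke="#ff8800"/>
  <polygon points="143.027,31.137 135.874,41.207 123.576,40.047 118.433,28.817 125.586,18.747 137.884,19.907" fill="none" stroke="#ff8800"/>
</svg>

y_svg = 135.277 − y_m. Every run uses S868, so all elements get stroke `#ff8800` (cut).

[1] open run; points: 79.975,74.396 85.937,70.399 90.771,63.578 94.478,53.934 97.058,41.466 98.510,26.174

[2] closed run; points: 88.382,33.738 77.031,19.321 91.448,7.970 102.799,22.387

[3] closed run; points: 143.027,31.137 135.874,41.207 123.576,40.047 118.433,28.817 125.586,18.747 137.884,19.907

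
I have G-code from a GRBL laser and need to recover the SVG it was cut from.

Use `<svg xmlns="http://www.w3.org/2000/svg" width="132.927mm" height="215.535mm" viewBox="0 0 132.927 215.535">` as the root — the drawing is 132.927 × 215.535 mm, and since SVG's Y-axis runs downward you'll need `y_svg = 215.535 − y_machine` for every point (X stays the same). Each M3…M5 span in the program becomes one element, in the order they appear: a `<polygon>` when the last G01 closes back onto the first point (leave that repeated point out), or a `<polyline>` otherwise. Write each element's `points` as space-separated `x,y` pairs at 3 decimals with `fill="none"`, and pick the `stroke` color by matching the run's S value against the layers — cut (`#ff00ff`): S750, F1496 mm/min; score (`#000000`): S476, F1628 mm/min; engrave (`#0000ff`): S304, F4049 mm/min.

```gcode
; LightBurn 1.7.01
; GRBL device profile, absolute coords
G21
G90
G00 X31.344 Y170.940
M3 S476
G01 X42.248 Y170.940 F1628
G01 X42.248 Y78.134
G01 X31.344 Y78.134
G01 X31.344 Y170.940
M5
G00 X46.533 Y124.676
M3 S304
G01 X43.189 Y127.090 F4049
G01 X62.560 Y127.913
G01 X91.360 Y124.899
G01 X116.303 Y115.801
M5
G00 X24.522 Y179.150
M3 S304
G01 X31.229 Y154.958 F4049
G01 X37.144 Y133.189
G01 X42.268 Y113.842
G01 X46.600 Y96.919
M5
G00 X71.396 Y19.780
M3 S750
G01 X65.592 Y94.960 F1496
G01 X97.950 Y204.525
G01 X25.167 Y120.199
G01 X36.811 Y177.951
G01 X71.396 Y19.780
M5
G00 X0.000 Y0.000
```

<svg xmlns="http://www.w3.org/2000/svg" width="132.927mm" height="215.535mm" viewBox="0 0 132.927 215.535">
  <polygon points="31.344,44.595 42.248,44.595 42.248,137.401 31.344,137.401" fill="none" stroke="#000000"/>
  <polyline points="46.533,90.859 43.189,88.445 62.560,87.622 91.360,90.636 116.303,99.734" fill="none" stroke="#0000ff"/>
  <polyline points="24.522,36.385 31.229,60.577 37.144,82.346 42.268,101.693 46.600,118.616" fill="none" stroke="#0000ff"/>
  <polygon points="71.396,195.755 65.592,120.575 97.950,11.010 25.167,95.336 36.811,37.584" fill="none" stroke="#ff00ff"/>
</svg>

Machine Y-up, SVG Y-down with viewBox height 215.535, so y_svg = 215.535 − y_machine; X carries over.

Run 1: S476 ⇒ score layer `#000000`. The run returns to its start, so emit a `<polygon>` with points (Y-flipped): 31.344,44.595 42.248,44.595 42.248,137.401 31.344,137.401.

Run 2: the run's S304 means `#0000ff` (engrave). The run is open, so emit a `<polyline>` with points (Y-flipped): 46.533,90.859 43.189,88.445 62.560,87.622 91.360,90.636 116.303,99.734.

Run 3: the run's S304 means `#0000ff` (engrave). The run is open, so emit a `<polyline>` with points (Y-flipped): 24.522,36.385 31.229,60.577 37.144,82.346 42.268,101.693 46.600,118.616.

Run 4: power S750 maps to stroke `#ff00ff` (cut). The run returns to its start, so emit a `<polygon>` with points (Y-flipped): 71.396,195.755 65.592,120.575 97.950,11.010 25.167,95.336 36.811,37.584.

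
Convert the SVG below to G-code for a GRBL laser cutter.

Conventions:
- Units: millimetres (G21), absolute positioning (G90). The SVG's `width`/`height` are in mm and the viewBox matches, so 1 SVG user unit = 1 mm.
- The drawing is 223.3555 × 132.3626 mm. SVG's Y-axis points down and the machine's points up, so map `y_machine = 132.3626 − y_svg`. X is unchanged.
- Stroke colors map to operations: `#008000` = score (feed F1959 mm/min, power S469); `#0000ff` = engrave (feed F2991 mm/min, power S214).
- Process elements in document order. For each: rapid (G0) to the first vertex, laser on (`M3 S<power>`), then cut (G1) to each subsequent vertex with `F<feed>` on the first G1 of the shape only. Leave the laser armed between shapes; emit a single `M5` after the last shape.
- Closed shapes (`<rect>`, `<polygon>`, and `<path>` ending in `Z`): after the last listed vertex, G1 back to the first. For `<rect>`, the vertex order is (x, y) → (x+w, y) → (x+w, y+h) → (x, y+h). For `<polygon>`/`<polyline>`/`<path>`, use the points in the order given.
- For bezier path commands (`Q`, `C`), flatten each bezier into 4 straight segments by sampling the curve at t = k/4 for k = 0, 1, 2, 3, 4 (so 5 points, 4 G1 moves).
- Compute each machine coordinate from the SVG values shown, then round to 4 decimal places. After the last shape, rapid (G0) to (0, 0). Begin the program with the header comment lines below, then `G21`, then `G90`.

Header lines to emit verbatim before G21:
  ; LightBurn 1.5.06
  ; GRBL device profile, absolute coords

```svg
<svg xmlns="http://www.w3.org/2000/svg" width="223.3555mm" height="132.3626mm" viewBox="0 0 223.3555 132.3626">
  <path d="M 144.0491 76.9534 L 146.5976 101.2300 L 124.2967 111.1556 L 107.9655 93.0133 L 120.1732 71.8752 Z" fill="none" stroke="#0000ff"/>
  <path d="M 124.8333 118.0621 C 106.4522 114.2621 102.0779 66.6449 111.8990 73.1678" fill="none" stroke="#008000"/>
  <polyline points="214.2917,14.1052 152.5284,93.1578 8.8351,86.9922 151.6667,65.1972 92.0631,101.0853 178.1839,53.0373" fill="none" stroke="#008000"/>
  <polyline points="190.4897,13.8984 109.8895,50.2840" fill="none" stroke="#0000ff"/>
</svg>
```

Since the viewBox matches the mm dimensions, user units are millimetres directly. The only transform is the Y-flip y_m = 132.3626 − y_svg.

Shape 1 is a regular polygon drawn with `<path>`. Its stroke #0000ff means engrave at S214, F2991. After flipping Y the toolpath is (144.0491,55.4092) → (146.5976,31.1326) → (124.2967,21.2070) → (107.9655,39.3493) → (120.1732,60.4874) → (144.0491,55.4092), returning to the start.

Shape 2 is a cubic bezier drawn with `<path>`. Its stroke #008000 means score at S469, F1959. After flipping Y the toolpath is (124.8333,14.3005) → (113.6767,23.8356) → (107.7903,40.6187) → (107.1919,55.4663) → (111.8990,59.1948).

Shape 3 is a open polyline drawn with `<polyline>`. Its stroke #008000 means score at S469, F1959. After flipping Y the toolpath is (214.2917,118.2574) → (152.5284,39.2048) → (8.8351,45.3704) → (151.6667,67.1654) → (92.0631,31.2773) → (178.1839,79.3253).

Shape 4 is a line segment drawn with `<polyline>`. Its stroke #0000ff means engrave at S214, F2991. After flipping Y the toolpath is (190.4897,118.4642) → (109.8895,82.0786).

; LightBurn 1.5.06
; GRBL device profile, absolute coords
G21
G90
G0 X144.0491 Y55.4092
M3 S214
G1 X146.5976 Y31.1326 F2991
G1 X124.2967 Y21.2070
G1 X107.9655 Y39.3493
G1 X120.1732 Y60.4874
G1 X144.0491 Y55.4092
G0 X124.8333 Y14.3005
M3 S469
G1 X113.6767 Y23.8356 F1959
G1 X107.7903 Y40.6187
G1 X107.1919 Y55.4663
G1 X111.8990 Y59.1948
G0 X214.2917 Y118.2574
M3 S469
G1 X152.5284 Y39.2048 F1959
G1 X8.8351 Y45.3704
G1 X151.6667 Y67.1654
G1 X92.0631 Y31.2773
G1 X178.1839 Y79.3253
G0 X190.4897 Y118.4642
M3 S214
G1 X109.8895 Y82.0786 F2991
M5
G0 X0.0000 Y0.0000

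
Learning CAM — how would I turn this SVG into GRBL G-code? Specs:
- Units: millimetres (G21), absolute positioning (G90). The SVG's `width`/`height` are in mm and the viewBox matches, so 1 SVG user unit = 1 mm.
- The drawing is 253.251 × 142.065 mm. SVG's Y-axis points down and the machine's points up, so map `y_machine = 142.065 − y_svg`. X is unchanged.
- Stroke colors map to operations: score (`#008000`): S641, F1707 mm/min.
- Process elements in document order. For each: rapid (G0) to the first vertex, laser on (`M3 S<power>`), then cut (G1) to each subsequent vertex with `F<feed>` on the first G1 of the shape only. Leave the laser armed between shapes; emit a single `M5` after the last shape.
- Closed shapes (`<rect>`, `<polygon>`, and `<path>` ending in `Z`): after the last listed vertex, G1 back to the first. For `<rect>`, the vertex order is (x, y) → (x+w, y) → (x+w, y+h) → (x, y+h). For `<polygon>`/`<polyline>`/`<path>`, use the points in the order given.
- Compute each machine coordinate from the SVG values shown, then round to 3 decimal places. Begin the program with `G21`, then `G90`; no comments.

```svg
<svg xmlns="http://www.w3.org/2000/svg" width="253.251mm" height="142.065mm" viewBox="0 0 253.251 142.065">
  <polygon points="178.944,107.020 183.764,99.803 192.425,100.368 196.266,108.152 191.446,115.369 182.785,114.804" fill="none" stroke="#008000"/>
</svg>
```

G21
G90
G0 X178.944 Y35.045
M3 S641
G1 X183.764 Y42.262 F1707
G1 X192.425 Y41.697
G1 X196.266 Y33.913
G1 X191.446 Y26.696
G1 X182.785 Y27.261
G1 X178.944 Y35.045
M5

viewBox `0 0 253.251 142.065` with mm width/height → 1 unit = 1 mm. Flip: y_m = 142.065 − y_svg.

**Shape 1** — `<polygon>` regular polygon, stroke `#008000` → score (S641, F1707). Machine vertices: (178.944,35.045) → (183.764,42.262) → (192.425,41.697) → (196.266,33.913) → (191.446,26.696) → (182.785,27.261) → (178.944,35.045). Closed: final G1 returns to the first vertex.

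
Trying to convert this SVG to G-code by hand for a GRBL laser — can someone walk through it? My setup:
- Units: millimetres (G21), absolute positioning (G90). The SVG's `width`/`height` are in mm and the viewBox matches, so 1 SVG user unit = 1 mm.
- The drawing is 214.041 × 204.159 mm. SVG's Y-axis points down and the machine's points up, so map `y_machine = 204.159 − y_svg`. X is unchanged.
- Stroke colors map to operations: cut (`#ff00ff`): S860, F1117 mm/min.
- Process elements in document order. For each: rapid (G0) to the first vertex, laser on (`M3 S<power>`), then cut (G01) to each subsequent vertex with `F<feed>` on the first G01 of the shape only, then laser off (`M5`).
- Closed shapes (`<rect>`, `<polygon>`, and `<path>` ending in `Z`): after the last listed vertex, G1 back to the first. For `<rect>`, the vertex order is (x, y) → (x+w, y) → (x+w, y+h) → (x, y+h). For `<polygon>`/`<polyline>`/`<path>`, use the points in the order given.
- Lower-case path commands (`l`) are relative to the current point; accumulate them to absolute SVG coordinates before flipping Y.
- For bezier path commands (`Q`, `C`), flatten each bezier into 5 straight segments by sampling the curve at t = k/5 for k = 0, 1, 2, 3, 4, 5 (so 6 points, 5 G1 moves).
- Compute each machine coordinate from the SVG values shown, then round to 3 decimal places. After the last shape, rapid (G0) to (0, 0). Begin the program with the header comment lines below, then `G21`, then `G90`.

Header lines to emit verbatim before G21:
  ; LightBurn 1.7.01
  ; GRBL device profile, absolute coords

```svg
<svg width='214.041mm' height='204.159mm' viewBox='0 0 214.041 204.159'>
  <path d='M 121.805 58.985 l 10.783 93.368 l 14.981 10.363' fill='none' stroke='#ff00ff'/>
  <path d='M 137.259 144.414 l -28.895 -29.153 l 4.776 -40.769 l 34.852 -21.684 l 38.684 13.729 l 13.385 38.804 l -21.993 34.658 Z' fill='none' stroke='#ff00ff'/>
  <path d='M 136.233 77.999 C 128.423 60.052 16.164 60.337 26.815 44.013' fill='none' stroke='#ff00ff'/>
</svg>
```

1 u = 1 mm; y_m = 204.159 − y.

[1] `<path>` open polyline, #ff00ff→cut S860 F1117: (121.805,145.174) → (132.588,51.806) → (147.569,41.443)

[2] `<path>` regular polygon, #ff00ff→cut S860 F1117: (137.259,59.745) → (108.364,88.898) → (113.140,129.667) → (147.992,151.351) → (186.676,137.622) → (200.061,98.818) → (178.068,64.160) → (137.259,59.745) (closed)

[3] `<path>` cubic bezier, #ff00ff→cut S860 F1117: (136.233,126.160) → (120.832,135.019) → (91.276,141.175) → (58.480,146.300) → (33.355,152.066) → (26.815,160.146)

; LightBurn 1.7.01
; GRBL device profile, absolute coords
G21
G90
G0 X121.805 Y145.174
M3 S860
G01 X132.588 Y51.806 F1117
G01 X147.569 Y41.443
M5
G0 X137.259 Y59.745
M3 S860
G01 X108.364 Y88.898 F1117
G01 X113.140 Y129.667
G01 X147.992 Y151.351
G01 X186.676 Y137.622
G01 X200.061 Y98.818
G01 X178.068 Y64.160
G01 X137.259 Y59.745
M5
G0 X136.233 Y126.160
M3 S860
G01 X120.832 Y135.019 F1117
G01 X91.276 Y141.175
G01 X58.480 Y146.300
G01 X33.355 Y152.066
G01 X26.815 Y160.146
M5
G0 X0.000 Y0.000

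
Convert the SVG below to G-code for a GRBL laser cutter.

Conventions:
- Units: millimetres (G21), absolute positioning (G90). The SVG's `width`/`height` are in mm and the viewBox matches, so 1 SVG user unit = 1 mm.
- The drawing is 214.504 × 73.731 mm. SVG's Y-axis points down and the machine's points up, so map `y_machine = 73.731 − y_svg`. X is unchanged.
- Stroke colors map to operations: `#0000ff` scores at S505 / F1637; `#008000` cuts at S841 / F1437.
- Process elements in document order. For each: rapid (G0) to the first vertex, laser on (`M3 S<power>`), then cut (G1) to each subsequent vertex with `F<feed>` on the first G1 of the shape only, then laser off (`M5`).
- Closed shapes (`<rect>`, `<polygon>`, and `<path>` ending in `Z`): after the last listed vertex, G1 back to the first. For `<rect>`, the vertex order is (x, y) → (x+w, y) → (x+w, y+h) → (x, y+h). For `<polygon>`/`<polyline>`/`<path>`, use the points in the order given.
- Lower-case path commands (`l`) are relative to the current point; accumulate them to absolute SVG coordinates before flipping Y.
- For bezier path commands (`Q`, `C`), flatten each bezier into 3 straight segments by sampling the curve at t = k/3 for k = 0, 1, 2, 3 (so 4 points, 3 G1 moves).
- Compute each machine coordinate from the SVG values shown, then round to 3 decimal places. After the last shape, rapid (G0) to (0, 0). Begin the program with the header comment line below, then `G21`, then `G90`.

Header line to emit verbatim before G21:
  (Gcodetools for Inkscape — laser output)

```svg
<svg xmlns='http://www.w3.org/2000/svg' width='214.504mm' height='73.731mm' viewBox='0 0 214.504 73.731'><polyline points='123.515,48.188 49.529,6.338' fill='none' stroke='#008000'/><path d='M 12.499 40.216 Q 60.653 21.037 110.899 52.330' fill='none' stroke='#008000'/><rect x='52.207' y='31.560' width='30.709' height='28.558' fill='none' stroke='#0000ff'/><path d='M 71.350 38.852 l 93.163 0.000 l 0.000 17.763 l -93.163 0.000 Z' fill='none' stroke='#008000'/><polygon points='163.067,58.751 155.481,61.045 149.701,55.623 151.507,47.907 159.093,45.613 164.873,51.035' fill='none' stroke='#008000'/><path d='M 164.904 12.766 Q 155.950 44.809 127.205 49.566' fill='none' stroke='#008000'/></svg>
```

1 u = 1 mm; y_m = 73.731 − y.

[1] `<polyline>` line segment, #008000→cut S841 F1437: (123.515,25.543) → (49.529,67.393)

[2] `<path>` quadratic bezier, #008000→cut S841 F1437: (12.499,33.515) → (44.834,40.693) → (77.634,36.655) → (110.899,21.401)

[3] `<rect>` rectangle, #0000ff→score S505 F1637: (52.207,42.171) → (82.916,42.171) → (82.916,13.613) → (52.207,13.613) → (52.207,42.171) (closed)

[4] `<path>` rectangle, #008000→cut S841 F1437: (71.350,34.879) → (164.513,34.879) → (164.513,17.116) → (71.350,17.116) → (71.350,34.879) (closed)

[5] `<polygon>` regular polygon, #008000→cut S841 F1437: (163.067,14.980) → (155.481,12.686) → (149.701,18.108) → (151.507,25.824) → (159.093,28.118) → (164.873,22.696) → (163.067,14.980) (closed)

[6] `<path>` quadratic bezier, #008000→cut S841 F1437: (164.904,60.965) → (156.736,42.635) → (144.169,30.368) → (127.205,24.165)

(Gcodetools for Inkscape — laser output)
G21
G90
G0 X123.515 Y25.543
M3 S841
G1 X49.529 Y67.393 F1437
M5
G0 X12.499 Y33.515
M3 S841
G1 X44.834 Y40.693 F1437
G1 X77.634 Y36.655
G1 X110.899 Y21.401
M5
G0 X52.207 Y42.171
M3 S505
G1 X82.916 Y42.171 F1637
G1 X82.916 Y13.613
G1 X52.207 Y13.613
G1 X52.207 Y42.171
M5
G0 X71.350 Y34.879
M3 S841
G1 X164.513 Y34.879 F1437
G1 X164.513 Y17.116
G1 X71.350 Y17.116
G1 X71.350 Y34.879
M5
G0 X163.067 Y14.980
M3 S841
G1 X155.481 Y12.686 F1437
G1 X149.701 Y18.108
G1 X151.507 Y25.824
G1 X159.093 Y28.118
G1 X164.873 Y22.696
G1 X163.067 Y14.980
M5
G0 X164.904 Y60.965
M3 S841
G1 X156.736 Y42.635 F1437
G1 X144.169 Y30.368
G1 X127.205 Y24.165
M5
G0 X0.000 Y0.000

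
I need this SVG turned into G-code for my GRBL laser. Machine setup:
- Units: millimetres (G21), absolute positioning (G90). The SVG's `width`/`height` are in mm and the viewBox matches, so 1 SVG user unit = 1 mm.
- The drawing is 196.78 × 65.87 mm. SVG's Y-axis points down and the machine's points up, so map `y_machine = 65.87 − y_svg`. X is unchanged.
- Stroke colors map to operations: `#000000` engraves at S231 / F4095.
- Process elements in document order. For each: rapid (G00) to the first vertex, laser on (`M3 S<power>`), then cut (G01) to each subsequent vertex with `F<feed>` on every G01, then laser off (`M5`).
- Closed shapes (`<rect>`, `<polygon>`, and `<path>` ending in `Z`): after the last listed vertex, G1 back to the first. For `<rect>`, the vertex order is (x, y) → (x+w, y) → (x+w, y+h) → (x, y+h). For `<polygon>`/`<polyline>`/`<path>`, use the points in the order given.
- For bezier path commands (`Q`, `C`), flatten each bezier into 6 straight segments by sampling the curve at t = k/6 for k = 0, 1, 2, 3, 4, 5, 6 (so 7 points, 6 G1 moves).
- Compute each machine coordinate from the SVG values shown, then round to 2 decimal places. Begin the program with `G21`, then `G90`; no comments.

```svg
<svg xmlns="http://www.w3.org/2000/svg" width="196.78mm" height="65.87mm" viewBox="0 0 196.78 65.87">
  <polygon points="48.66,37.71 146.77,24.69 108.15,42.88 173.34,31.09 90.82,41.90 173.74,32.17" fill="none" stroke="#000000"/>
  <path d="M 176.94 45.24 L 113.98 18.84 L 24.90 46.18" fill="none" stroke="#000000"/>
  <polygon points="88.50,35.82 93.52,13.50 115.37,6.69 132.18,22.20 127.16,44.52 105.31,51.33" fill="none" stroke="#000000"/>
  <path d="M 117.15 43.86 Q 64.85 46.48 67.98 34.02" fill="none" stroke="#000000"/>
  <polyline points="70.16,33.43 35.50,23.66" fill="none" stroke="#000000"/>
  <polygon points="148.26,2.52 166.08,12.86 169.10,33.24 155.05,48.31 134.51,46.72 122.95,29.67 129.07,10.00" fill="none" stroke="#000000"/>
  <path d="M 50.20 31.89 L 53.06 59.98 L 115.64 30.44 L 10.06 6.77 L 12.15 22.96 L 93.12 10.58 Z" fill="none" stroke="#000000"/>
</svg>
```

G21
G90
G00 X48.66 Y28.16
M3 S231
G01 X146.77 Y41.18 F4095
G01 X108.15 Y22.99 F4095
G01 X173.34 Y34.78 F4095
G01 X90.82 Y23.97 F4095
G01 X173.74 Y33.70 F4095
G01 X48.66 Y28.16 F4095
M5
G00 X176.94 Y20.63
M3 S231
G01 X113.98 Y47.03 F4095
G01 X24.90 Y19.69 F4095
M5
G00 X88.50 Y30.05
M3 S231
G01 X93.52 Y52.37 F4095
G01 X115.37 Y59.18 F4095
G01 X132.18 Y43.67 F4095
G01 X127.16 Y21.35 F4095
G01 X105.31 Y14.54 F4095
G01 X88.50 Y30.05 F4095
M5
G00 X117.15 Y22.01
M3 S231
G01 X101.26 Y21.56 F4095
G01 X88.44 Y21.94 F4095
G01 X78.71 Y23.16 F4095
G01 X72.05 Y25.22 F4095
G01 X68.48 Y28.12 F4095
G01 X67.98 Y31.85 F4095
M5
G00 X70.16 Y32.44
M3 S231
G01 X35.50 Y42.21 F4095
M5
G00 X148.26 Y63.35
M3 S231
G01 X166.08 Y53.01 F4095
G01 X169.10 Y32.63 F4095
G01 X155.05 Y17.56 F4095
G01 X134.51 Y19.15 F4095
G01 X122.95 Y36.20 F4095
G01 X129.07 Y55.87 F4095
G01 X148.26 Y63.35 F4095
M5
G00 X50.20 Y33.98
M3 S231
G01 X53.06 Y5.89 F4095
G01 X115.64 Y35.43 F4095
G01 X10.06 Y59.10 F4095
G01 X12.15 Y42.91 F4095
G01 X93.12 Y55.29 F4095
G01 X50.20 Y33.98 F4095
M5

viewBox `0 0 196.78 65.87` with mm width/height → 1 unit = 1 mm. Flip: y_m = 65.87 − y_svg.

**Shape 1** — `<polygon>` closed polygon, stroke `#000000` → engrave (S231, F4095). Machine vertices: (48.66,28.16) → (146.77,41.18) → (108.15,22.99) → (173.34,34.78) → (90.82,23.97) → (173.74,33.70) → (48.66,28.16). Closed: final G1 returns to the first vertex.

**Shape 2** — `<path>` open polyline, stroke `#000000` → engrave (S231, F4095). Machine vertices: (176.94,20.63) → (113.98,47.03) → (24.90,19.69). Open path.

**Shape 3** — `<polygon>` regular polygon, stroke `#000000` → engrave (S231, F4095). Machine vertices: (88.50,30.05) → (93.52,52.37) → (115.37,59.18) → (132.18,43.67) → (127.16,21.35) → (105.31,14.54) → (88.50,30.05). Closed: final G1 returns to the first vertex.

**Shape 4** — `<path>` quadratic bezier, stroke `#000000` → engrave (S231, F4095). Control points (SVG): P0=(117.15,43.86), P1=(64.85,46.48), P2=(67.98,34.02); sampled at t=k/6. Machine vertices: (117.15,22.01) → (101.26,21.56) → (88.44,21.94) → (78.71,23.16) → (72.05,25.22) → (68.48,28.12) → (67.98,31.85). Open path.

**Shape 5** — `<polyline>` line segment, stroke `#000000` → engrave (S231, F4095). Machine vertices: (70.16,32.44) → (35.50,42.21). Open path.

**Shape 6** — `<polygon>` regular polygon, stroke `#000000` → engrave (S231, F4095). Machine vertices: (148.26,63.35) → (166.08,53.01) → (169.10,32.63) → (155.05,17.56) → (134.51,19.15) → (122.95,36.20) → (129.07,55.87) → (148.26,63.35). Closed: final G1 returns to the first vertex.

**Shape 7** — `<path>` closed polygon, stroke `#000000` → engrave (S231, F4095). Machine vertices: (50.20,33.98) → (53.06,5.89) → (115.64,35.43) → (10.06,59.10) → (12.15,42.91) → (93.12,55.29) → (50.20,33.98). Closed: final G1 returns to the first vertex.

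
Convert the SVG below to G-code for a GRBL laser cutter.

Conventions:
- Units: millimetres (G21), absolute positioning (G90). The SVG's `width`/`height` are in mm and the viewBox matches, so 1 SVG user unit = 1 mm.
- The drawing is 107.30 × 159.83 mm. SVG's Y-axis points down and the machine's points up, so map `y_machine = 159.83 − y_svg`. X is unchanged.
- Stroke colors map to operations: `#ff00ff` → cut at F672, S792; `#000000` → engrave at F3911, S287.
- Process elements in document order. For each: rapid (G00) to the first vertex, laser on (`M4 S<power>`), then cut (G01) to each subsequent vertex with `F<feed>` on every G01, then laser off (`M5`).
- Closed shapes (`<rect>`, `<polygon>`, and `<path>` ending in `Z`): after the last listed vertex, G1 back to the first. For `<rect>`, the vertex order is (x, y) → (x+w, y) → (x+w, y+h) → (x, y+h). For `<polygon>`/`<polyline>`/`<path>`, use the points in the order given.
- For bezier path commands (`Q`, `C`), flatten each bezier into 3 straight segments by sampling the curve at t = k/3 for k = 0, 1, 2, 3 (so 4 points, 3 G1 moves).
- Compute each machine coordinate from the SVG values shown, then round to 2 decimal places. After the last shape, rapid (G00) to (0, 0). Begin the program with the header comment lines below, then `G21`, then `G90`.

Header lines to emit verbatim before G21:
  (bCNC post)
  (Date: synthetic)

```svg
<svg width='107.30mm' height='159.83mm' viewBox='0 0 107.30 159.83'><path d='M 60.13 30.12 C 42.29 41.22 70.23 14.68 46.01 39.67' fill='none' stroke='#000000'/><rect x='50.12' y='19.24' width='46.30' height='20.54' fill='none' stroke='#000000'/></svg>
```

Since the viewBox matches the mm dimensions, user units are millimetres directly. The only transform is the Y-flip y_m = 159.83 − y_svg.

Shape 1 is a cubic bezier drawn with `<path>`. Its stroke #000000 means engrave at S287, F3911. After flipping Y the toolpath is (60.13,129.71) → (53.92,127.85) → (56.47,131.28) → (46.01,120.16).

Shape 2 is a rectangle drawn with `<rect>`. Its stroke #000000 means engrave at S287, F3911. After flipping Y the toolpath is (50.12,140.59) → (96.42,140.59) → (96.42,120.05) → (50.12,120.05) → (50.12,140.59), returning to the start.

(bCNC post)
(Date: synthetic)
G21
G90
G00 X60.13 Y129.71
M4 S287
G01 X53.92 Y127.85 F3911
G01 X56.47 Y131.28 F3911
G01 X46.01 Y120.16 F3911
M5
G00 X50.12 Y140.59
M4 S287
G01 X96.42 Y140.59 F3911
G01 X96.42 Y120.05 F3911
G01 X50.12 Y120.05 F3911
G01 X50.12 Y140.59 F3911
M5
G00 X0.00 Y0.00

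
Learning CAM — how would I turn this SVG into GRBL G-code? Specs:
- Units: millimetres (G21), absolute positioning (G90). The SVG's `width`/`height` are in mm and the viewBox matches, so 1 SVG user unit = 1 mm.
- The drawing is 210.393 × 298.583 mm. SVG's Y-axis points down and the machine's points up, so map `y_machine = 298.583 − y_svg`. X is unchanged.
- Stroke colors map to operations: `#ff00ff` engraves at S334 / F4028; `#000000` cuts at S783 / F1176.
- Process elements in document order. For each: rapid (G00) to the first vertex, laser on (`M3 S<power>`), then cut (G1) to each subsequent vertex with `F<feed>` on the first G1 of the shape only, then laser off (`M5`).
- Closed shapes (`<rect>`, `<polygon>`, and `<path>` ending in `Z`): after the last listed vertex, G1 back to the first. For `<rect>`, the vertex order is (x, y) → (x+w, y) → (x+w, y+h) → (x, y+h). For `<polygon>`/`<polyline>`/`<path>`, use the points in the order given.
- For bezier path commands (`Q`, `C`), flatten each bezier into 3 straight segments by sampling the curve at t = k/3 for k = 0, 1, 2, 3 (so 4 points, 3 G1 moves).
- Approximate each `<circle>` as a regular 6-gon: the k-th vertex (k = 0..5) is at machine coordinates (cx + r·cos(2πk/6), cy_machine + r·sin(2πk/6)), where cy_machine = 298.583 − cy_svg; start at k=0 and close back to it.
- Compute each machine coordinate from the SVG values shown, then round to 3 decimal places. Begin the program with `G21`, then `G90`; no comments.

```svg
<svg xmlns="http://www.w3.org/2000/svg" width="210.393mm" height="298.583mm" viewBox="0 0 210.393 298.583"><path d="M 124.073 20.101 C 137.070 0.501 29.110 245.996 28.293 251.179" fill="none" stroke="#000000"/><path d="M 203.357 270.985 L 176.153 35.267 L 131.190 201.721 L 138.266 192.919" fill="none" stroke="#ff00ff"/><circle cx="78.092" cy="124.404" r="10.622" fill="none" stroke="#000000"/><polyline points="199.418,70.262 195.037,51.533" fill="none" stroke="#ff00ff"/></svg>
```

1 u = 1 mm; y_m = 298.583 − y.

[1] `<path>` cubic bezier, #000000→cut S783 F1176: (124.073,278.482) → (105.199,228.436) → (56.376,113.972) → (28.293,47.404)

[2] `<path>` open polyline, #ff00ff→engrave S334 F4028: (203.357,27.598) → (176.153,263.316) → (131.190,96.862) → (138.266,105.664)

[3] `<circle>` circle, #000000→cut S783 F1176: (88.714,174.179) → (83.403,183.378) → (72.781,183.378) → (67.470,174.179) → (72.781,164.980) → (83.403,164.980) → (88.714,174.179) (closed)

[4] `<polyline>` line segment, #ff00ff→engrave S334 F4028: (199.418,228.321) → (195.037,247.050)

G21
G90
G00 X124.073 Y278.482
M3 S783
G1 X105.199 Y228.436 F1176
G1 X56.376 Y113.972
G1 X28.293 Y47.404
M5
G00 X203.357 Y27.598
M3 S334
G1 X176.153 Y263.316 F4028
G1 X131.190 Y96.862
G1 X138.266 Y105.664
M5
G00 X88.714 Y174.179
M3 S783
G1 X83.403 Y183.378 F1176
G1 X72.781 Y183.378
G1 X67.470 Y174.179
G1 X72.781 Y164.980
G1 X83.403 Y164.980
G1 X88.714 Y174.179
M5
G00 X199.418 Y228.321
M3 S334
G1 X195.037 Y247.050 F4028
M5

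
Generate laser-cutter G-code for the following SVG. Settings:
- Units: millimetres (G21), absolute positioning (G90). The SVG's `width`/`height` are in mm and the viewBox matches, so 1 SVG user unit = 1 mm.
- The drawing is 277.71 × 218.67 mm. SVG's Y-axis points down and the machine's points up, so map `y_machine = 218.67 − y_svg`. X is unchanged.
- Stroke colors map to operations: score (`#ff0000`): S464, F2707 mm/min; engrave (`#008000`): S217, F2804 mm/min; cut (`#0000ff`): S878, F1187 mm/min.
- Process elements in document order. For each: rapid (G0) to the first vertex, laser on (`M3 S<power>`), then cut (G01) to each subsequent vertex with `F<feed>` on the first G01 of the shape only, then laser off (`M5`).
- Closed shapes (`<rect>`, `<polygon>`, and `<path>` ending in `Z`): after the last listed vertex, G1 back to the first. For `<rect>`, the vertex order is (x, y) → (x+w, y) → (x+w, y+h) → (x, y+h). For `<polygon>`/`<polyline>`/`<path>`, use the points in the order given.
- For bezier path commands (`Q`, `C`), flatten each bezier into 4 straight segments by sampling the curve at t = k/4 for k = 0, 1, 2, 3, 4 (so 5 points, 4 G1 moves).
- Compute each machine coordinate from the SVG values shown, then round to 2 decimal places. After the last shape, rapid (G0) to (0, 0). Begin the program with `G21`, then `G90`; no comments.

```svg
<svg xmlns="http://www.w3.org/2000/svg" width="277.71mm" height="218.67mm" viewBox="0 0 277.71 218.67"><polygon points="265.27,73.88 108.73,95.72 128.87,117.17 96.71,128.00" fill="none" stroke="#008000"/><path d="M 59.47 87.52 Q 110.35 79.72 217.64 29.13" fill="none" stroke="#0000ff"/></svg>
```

G21
G90
G0 X265.27 Y144.79
M3 S217
G01 X108.73 Y122.95 F2804
G01 X128.87 Y101.50
G01 X96.71 Y90.67
G01 X265.27 Y144.79
M5
G0 X59.47 Y131.15
M3 S878
G01 X88.44 Y137.72 F1187
G01 X124.45 Y149.65
G01 X167.52 Y166.92
G01 X217.64 Y189.54
M5
G0 X0.00 Y0.00

1 u = 1 mm; y_m = 218.67 − y.

[1] `<polygon>` closed polygon, #008000→engrave S217 F2804: (265.27,144.79) → (108.73,122.95) → (128.87,101.50) → (96.71,90.67) → (265.27,144.79) (closed)

[2] `<path>` quadratic bezier, #0000ff→cut S878 F1187: (59.47,131.15) → (88.44,137.72) → (124.45,149.65) → (167.52,166.92) → (217.64,189.54)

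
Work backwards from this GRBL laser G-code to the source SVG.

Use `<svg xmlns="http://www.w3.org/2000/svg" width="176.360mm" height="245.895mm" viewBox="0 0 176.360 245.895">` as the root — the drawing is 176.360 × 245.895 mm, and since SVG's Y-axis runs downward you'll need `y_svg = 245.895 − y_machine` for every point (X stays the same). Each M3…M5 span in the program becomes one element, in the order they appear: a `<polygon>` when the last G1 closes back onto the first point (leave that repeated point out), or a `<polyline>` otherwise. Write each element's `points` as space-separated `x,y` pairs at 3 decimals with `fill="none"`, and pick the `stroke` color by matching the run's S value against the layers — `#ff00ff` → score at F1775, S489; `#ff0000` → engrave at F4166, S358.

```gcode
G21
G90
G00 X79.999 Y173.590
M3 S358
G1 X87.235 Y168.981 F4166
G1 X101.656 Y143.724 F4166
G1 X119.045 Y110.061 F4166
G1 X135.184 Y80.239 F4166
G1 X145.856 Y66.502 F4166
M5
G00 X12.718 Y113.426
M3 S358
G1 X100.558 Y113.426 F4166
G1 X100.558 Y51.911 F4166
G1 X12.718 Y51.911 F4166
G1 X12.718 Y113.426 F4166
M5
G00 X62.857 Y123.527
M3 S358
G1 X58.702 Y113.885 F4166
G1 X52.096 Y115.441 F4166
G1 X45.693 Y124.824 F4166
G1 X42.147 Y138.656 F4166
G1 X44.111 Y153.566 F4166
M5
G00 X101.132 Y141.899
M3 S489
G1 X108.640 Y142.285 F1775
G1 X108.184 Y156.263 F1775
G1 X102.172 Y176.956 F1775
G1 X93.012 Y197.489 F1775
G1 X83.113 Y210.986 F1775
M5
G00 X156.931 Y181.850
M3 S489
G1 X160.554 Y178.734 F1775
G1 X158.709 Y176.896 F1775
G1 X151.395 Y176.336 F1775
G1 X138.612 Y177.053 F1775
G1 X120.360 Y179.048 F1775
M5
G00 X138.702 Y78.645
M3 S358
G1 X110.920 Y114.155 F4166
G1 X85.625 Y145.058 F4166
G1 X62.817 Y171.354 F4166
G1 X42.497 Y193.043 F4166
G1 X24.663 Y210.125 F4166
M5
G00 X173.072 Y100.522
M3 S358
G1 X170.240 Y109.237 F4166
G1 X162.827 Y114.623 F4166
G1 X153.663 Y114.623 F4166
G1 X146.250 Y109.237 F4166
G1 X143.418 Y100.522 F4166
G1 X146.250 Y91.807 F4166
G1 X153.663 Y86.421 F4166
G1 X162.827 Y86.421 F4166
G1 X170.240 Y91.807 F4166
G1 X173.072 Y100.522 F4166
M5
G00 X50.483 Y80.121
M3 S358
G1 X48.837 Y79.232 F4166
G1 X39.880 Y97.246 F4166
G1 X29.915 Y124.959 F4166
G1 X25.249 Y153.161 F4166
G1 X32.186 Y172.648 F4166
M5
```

<svg xmlns="http://www.w3.org/2000/svg" width="176.360mm" height="245.895mm" viewBox="0 0 176.360 245.895">
  <polyline points="79.999,72.305 87.235,76.914 101.656,102.171 119.045,135.834 135.184,165.656 145.856,179.393" fill="none" stroke="#ff0000"/>
  <polygon points="12.718,132.469 100.558,132.469 100.558,193.984 12.718,193.984" fill="none" stroke="#ff0000"/>
  <polyline points="62.857,122.368 58.702,132.010 52.096,130.454 45.693,121.071 42.147,107.239 44.111,92.329" fill="none" stroke="#ff0000"/>
  <polyline points="101.132,103.996 108.640,103.610 108.184,89.632 102.172,68.939 93.012,48.406 83.113,34.909" fill="none" stroke="#ff00ff"/>
  <polyline points="156.931,64.045 160.554,67.161 158.709,68.999 151.395,69.559 138.612,68.842 120.360,66.847" fill="none" stroke="#ff00ff"/>
  <polyline points="138.702,167.250 110.920,131.740 85.625,100.837 62.817,74.541 42.497,52.852 24.663,35.770" fill="none" stroke="#ff0000"/>
  <polygon points="173.072,145.373 170.240,136.658 162.827,131.272 153.663,131.272 146.250,136.658 143.418,145.373 146.250,154.088 153.663,159.474 162.827,159.474 170.240,154.088" fill="none" stroke="#ff0000"/>
  <polyline points="50.483,165.774 48.837,166.663 39.880,148.649 29.915,120.936 25.249,92.734 32.186,73.247" fill="none" stroke="#ff0000"/>
</svg>

y_svg = 245.895 − y_m.

[1] S358→`#ff0000` (engrave); open run; points: 79.999,72.305 87.235,76.914 101.656,102.171 119.045,135.834 135.184,165.656 145.856,179.393

[2] S358→`#ff0000` (engrave); closed run; points: 12.718,132.469 100.558,132.469 100.558,193.984 12.718,193.984

[3] S358→`#ff0000` (engrave); open run; points: 62.857,122.368 58.702,132.010 52.096,130.454 45.693,121.071 42.147,107.239 44.111,92.329

[4] S489→`#ff00ff` (score); open run; points: 101.132,103.996 108.640,103.610 108.184,89.632 102.172,68.939 93.012,48.406 83.113,34.909

[5] S489→`#ff00ff` (score); open run; points: 156.931,64.045 160.554,67.161 158.709,68.999 151.395,69.559 138.612,68.842 120.360,66.847

[6] S358→`#ff0000` (engrave); open run; points: 138.702,167.250 110.920,131.740 85.625,100.837 62.817,74.541 42.497,52.852 24.663,35.770

[7] S358→`#ff0000` (engrave); closed run; points: 173.072,145.373 170.240,136.658 162.827,131.272 153.663,131.272 146.250,136.658 143.418,145.373 146.250,154.088 153.663,159.474 162.827,159.474 170.240,154.088

[8] S358→`#ff0000` (engrave); open run; points: 50.483,165.774 48.837,166.663 39.880,148.649 29.915,120.936 25.249,92.734 32.186,73.247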